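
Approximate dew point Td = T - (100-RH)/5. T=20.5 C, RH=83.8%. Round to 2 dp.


Td = 20.5 - (100-83.8)/5 = 17.26 C

17.26 C


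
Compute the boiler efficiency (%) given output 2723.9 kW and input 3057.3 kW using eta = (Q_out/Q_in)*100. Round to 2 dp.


eta = (2723.9/3057.3)*100 = 89.09 %

89.09 %


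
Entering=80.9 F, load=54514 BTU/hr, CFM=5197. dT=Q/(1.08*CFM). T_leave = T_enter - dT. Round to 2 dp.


dT = 54514/(1.08*5197) = 9.7125
T_leave = 80.9 - 9.7125 = 71.19 F

71.19 F


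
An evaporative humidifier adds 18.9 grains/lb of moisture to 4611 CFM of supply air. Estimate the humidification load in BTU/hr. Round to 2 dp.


Q = 0.68 * 4611 * 18.9 = 59260.57 BTU/hr

59260.57 BTU/hr


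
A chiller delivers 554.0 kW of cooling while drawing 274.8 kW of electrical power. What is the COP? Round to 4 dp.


COP = 554.0 / 274.8 = 2.0160

2.0160


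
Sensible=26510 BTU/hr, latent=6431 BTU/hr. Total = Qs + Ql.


Qt = 26510 + 6431 = 32941 BTU/hr

32941 BTU/hr


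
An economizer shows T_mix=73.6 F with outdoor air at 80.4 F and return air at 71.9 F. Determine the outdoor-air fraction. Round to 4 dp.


frac = (73.6 - 71.9) / (80.4 - 71.9) = 0.2000

0.2000


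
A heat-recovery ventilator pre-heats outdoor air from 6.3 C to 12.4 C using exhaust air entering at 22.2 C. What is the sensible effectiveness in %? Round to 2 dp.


eff = (12.4-6.3)/(22.2-6.3)*100 = 38.36 %

38.36 %


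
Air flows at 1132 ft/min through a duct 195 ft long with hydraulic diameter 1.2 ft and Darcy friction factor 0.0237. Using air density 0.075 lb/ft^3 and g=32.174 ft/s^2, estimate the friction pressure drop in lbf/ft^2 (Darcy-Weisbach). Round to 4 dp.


v_fps = 1132/60 = 18.8667 ft/s
dp = 0.0237*(195/1.2)*0.075*18.8667^2/(2*32.174) = 1.5978 lbf/ft^2

1.5978 lbf/ft^2


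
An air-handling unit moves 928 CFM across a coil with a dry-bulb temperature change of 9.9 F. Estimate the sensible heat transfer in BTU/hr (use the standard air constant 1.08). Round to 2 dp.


Q = 1.08 * 928 * 9.9 = 9922.18 BTU/hr

9922.18 BTU/hr


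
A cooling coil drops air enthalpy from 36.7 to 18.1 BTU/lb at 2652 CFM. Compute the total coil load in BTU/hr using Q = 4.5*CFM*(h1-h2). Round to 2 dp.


Q = 4.5 * 2652 * (36.7 - 18.1) = 221972.40 BTU/hr

221972.40 BTU/hr


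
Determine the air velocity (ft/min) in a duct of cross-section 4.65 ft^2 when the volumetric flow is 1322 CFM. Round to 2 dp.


V = 1322 / 4.65 = 284.30 ft/min

284.30 ft/min


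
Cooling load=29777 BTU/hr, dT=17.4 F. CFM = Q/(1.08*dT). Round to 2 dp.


CFM = 29777 / (1.08 * 17.4) = 1584.56

1584.56 CFM


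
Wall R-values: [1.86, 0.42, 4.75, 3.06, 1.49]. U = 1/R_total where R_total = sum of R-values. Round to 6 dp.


R_total = 1.86 + 0.42 + 4.75 + 3.06 + 1.49 = 11.58
U = 1/11.58 = 0.086356

0.086356


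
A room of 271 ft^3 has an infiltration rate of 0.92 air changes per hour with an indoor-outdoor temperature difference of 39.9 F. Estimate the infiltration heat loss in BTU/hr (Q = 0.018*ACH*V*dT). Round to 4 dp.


Q = 0.018 * 0.92 * 271 * 39.9 = 179.0616 BTU/hr

179.0616 BTU/hr


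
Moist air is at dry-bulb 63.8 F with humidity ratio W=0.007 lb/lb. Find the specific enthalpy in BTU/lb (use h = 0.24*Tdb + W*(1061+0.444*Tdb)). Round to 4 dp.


h = 0.24*63.8 + 0.007*(1061+0.444*63.8) = 22.9373 BTU/lb

22.9373 BTU/lb


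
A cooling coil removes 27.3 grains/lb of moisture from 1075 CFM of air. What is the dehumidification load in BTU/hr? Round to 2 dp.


Q = 0.68 * 1075 * 27.3 = 19956.30 BTU/hr

19956.30 BTU/hr


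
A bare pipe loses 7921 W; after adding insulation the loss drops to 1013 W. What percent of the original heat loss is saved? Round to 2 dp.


Savings = ((7921-1013)/7921)*100 = 87.21 %

87.21 %


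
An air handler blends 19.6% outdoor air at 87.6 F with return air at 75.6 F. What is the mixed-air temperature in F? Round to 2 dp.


T_mix = 75.6 + (19.6/100)*(87.6-75.6) = 77.95 F

77.95 F


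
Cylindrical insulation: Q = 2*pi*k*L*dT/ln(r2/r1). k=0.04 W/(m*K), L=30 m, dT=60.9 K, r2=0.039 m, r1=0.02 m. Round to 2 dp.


Q = 2*pi*0.04*30*60.9/ln(0.039/0.02) = 687.56 W

687.56 W


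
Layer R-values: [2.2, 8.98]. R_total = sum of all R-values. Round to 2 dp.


R_total = 2.2 + 8.98 = 11.18

11.18


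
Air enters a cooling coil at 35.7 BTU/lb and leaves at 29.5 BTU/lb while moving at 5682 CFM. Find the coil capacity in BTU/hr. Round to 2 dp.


Q = 4.5 * 5682 * (35.7 - 29.5) = 158527.80 BTU/hr

158527.80 BTU/hr


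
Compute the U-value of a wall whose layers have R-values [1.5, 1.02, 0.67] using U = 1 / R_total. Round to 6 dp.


R_total = 1.5 + 1.02 + 0.67 = 3.19
U = 1/3.19 = 0.313480

0.313480


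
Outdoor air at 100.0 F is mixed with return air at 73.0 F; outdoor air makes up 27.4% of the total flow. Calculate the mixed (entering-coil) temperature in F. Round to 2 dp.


T_mix = 73.0 + (27.4/100)*(100.0-73.0) = 80.40 F

80.40 F


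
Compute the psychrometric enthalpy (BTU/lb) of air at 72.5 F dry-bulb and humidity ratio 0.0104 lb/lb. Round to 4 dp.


h = 0.24*72.5 + 0.0104*(1061+0.444*72.5) = 28.7692 BTU/lb

28.7692 BTU/lb


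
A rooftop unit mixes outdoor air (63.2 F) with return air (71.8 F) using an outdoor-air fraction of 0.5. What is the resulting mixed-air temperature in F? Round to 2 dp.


T_mix = 0.5*63.2 + 0.5*71.8 = 67.50 F

67.50 F


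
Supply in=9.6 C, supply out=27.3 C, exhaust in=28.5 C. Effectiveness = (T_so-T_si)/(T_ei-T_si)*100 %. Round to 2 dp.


eff = (27.3-9.6)/(28.5-9.6)*100 = 93.65 %

93.65 %


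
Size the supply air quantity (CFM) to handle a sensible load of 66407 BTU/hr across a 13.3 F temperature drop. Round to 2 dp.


CFM = 66407 / (1.08 * 13.3) = 4623.16

4623.16 CFM


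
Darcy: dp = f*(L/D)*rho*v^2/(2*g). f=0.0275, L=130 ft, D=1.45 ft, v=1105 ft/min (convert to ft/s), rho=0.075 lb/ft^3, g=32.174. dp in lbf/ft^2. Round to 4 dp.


v_fps = 1105/60 = 18.4167 ft/s
dp = 0.0275*(130/1.45)*0.075*18.4167^2/(2*32.174) = 0.9747 lbf/ft^2

0.9747 lbf/ft^2


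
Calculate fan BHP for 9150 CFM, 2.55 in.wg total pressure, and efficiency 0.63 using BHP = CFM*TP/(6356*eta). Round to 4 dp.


BHP = 9150 * 2.55 / (6356 * 0.63) = 5.8269 hp

5.8269 hp


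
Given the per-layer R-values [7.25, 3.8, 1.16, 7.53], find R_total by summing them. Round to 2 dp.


R_total = 7.25 + 3.8 + 1.16 + 7.53 = 19.74

19.74


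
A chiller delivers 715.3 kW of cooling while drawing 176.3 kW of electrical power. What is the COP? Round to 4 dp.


COP = 715.3 / 176.3 = 4.0573

4.0573


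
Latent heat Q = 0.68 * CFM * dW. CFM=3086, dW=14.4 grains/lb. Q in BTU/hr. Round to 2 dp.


Q = 0.68 * 3086 * 14.4 = 30218.11 BTU/hr

30218.11 BTU/hr


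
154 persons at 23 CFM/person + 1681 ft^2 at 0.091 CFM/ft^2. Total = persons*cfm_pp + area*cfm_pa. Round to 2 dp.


Total = 154*23 + 1681*0.091 = 3694.97 CFM

3694.97 CFM


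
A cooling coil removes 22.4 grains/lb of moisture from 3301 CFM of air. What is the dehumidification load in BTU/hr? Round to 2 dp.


Q = 0.68 * 3301 * 22.4 = 50280.83 BTU/hr

50280.83 BTU/hr


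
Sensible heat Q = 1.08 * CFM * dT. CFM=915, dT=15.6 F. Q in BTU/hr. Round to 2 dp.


Q = 1.08 * 915 * 15.6 = 15415.92 BTU/hr

15415.92 BTU/hr


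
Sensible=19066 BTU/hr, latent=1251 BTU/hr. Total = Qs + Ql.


Qt = 19066 + 1251 = 20317 BTU/hr

20317 BTU/hr


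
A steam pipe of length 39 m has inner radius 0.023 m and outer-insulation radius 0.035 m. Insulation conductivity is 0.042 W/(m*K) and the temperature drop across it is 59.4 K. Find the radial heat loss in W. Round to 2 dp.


Q = 2*pi*0.042*39*59.4/ln(0.035/0.023) = 1456.07 W

1456.07 W


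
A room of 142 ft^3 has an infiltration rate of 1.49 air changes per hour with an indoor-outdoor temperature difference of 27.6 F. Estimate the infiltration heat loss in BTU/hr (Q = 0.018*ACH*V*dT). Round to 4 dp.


Q = 0.018 * 1.49 * 142 * 27.6 = 105.1129 BTU/hr

105.1129 BTU/hr


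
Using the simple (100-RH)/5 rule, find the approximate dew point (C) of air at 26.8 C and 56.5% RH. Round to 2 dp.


Td = 26.8 - (100-56.5)/5 = 18.10 C

18.10 C


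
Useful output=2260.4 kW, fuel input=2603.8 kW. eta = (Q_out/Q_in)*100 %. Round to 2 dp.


eta = (2260.4/2603.8)*100 = 86.81 %

86.81 %


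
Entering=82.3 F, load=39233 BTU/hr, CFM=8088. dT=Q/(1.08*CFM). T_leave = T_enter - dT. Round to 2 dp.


dT = 39233/(1.08*8088) = 4.4915
T_leave = 82.3 - 4.4915 = 77.81 F

77.81 F


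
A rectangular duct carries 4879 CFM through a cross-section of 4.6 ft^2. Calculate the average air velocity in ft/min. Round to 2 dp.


V = 4879 / 4.6 = 1060.65 ft/min

1060.65 ft/min


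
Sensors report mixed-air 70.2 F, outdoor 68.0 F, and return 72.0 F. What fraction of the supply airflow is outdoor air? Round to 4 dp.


frac = (70.2 - 72.0) / (68.0 - 72.0) = 0.4500

0.4500


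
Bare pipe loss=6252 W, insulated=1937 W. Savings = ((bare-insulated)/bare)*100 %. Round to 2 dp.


Savings = ((6252-1937)/6252)*100 = 69.02 %

69.02 %


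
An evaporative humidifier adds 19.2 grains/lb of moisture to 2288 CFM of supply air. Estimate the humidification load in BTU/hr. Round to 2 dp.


Q = 0.68 * 2288 * 19.2 = 29872.13 BTU/hr

29872.13 BTU/hr


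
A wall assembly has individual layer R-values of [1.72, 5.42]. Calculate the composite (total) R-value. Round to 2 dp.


R_total = 1.72 + 5.42 = 7.14

7.14


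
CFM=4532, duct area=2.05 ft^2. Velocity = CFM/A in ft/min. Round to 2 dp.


V = 4532 / 2.05 = 2210.73 ft/min

2210.73 ft/min


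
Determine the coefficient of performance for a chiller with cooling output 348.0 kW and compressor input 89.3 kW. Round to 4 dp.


COP = 348.0 / 89.3 = 3.8970

3.8970


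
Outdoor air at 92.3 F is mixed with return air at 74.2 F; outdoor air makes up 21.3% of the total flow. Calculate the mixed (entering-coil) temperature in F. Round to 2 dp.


T_mix = 74.2 + (21.3/100)*(92.3-74.2) = 78.06 F

78.06 F


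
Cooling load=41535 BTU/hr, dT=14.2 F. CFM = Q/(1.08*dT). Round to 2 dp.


CFM = 41535 / (1.08 * 14.2) = 2708.33

2708.33 CFM


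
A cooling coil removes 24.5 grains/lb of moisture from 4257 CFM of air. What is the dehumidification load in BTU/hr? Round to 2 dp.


Q = 0.68 * 4257 * 24.5 = 70921.62 BTU/hr

70921.62 BTU/hr


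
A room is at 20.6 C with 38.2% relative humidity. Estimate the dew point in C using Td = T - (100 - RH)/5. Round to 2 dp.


Td = 20.6 - (100-38.2)/5 = 8.24 C

8.24 C


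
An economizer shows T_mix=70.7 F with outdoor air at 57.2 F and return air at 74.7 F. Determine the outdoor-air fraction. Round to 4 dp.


frac = (70.7 - 74.7) / (57.2 - 74.7) = 0.2286

0.2286


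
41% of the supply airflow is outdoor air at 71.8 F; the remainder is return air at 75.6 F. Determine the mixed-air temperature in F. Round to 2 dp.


T_mix = 0.41*71.8 + 0.59*75.6 = 74.04 F

74.04 F


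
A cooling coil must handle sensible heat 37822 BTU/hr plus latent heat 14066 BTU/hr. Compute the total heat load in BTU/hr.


Qt = 37822 + 14066 = 51888 BTU/hr

51888 BTU/hr


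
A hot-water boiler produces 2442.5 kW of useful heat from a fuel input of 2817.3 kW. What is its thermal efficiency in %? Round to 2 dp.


eta = (2442.5/2817.3)*100 = 86.70 %

86.70 %


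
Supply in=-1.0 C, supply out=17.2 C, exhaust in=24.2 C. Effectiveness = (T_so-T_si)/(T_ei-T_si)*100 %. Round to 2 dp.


eff = (17.2-(-1.0))/(24.2-(-1.0))*100 = 72.22 %

72.22 %


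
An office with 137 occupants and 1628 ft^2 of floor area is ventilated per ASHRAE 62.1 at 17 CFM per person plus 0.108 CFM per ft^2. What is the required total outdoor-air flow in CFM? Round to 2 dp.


Total = 137*17 + 1628*0.108 = 2504.82 CFM

2504.82 CFM


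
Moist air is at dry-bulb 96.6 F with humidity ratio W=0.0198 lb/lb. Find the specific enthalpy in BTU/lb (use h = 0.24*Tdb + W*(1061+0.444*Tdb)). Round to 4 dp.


h = 0.24*96.6 + 0.0198*(1061+0.444*96.6) = 45.0410 BTU/lb

45.0410 BTU/lb


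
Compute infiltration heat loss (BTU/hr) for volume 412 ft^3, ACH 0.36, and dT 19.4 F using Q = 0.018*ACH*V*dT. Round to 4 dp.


Q = 0.018 * 0.36 * 412 * 19.4 = 51.7933 BTU/hr

51.7933 BTU/hr


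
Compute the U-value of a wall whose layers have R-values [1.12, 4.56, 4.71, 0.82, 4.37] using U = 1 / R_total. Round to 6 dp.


R_total = 1.12 + 4.56 + 4.71 + 0.82 + 4.37 = 15.58
U = 1/15.58 = 0.064185

0.064185


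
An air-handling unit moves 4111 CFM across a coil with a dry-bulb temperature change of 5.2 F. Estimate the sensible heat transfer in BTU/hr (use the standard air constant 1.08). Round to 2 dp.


Q = 1.08 * 4111 * 5.2 = 23087.38 BTU/hr

23087.38 BTU/hr


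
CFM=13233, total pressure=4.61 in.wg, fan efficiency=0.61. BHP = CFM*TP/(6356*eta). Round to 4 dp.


BHP = 13233 * 4.61 / (6356 * 0.61) = 15.7342 hp

15.7342 hp


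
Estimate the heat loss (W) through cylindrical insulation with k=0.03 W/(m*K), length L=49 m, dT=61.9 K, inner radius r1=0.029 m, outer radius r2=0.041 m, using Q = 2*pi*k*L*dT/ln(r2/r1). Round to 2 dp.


Q = 2*pi*0.03*49*61.9/ln(0.041/0.029) = 1651.07 W

1651.07 W


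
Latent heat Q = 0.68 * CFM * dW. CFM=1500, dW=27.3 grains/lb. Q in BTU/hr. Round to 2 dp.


Q = 0.68 * 1500 * 27.3 = 27846.00 BTU/hr

27846.00 BTU/hr


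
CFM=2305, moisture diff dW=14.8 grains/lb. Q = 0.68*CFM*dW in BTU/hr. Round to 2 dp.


Q = 0.68 * 2305 * 14.8 = 23197.52 BTU/hr

23197.52 BTU/hr


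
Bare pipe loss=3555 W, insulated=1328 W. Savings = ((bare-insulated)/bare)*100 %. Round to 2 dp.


Savings = ((3555-1328)/3555)*100 = 62.64 %

62.64 %


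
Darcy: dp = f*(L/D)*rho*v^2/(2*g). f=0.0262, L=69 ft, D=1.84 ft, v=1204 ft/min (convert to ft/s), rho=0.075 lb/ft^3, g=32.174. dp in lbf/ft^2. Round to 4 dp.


v_fps = 1204/60 = 20.0667 ft/s
dp = 0.0262*(69/1.84)*0.075*20.0667^2/(2*32.174) = 0.4611 lbf/ft^2

0.4611 lbf/ft^2


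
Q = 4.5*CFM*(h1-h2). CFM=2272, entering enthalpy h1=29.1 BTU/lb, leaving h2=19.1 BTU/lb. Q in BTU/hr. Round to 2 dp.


Q = 4.5 * 2272 * (29.1 - 19.1) = 102240.00 BTU/hr

102240.00 BTU/hr


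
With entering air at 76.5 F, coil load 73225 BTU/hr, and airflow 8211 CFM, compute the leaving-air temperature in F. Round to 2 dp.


dT = 73225/(1.08*8211) = 8.2573
T_leave = 76.5 - 8.2573 = 68.24 F

68.24 F


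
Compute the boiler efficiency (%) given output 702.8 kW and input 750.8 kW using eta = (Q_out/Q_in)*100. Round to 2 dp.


eta = (702.8/750.8)*100 = 93.61 %

93.61 %


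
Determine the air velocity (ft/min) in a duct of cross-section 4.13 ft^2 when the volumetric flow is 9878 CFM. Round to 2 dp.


V = 9878 / 4.13 = 2391.77 ft/min

2391.77 ft/min


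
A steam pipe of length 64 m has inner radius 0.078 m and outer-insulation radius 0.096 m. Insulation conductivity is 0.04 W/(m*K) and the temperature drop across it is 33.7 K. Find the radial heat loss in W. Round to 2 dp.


Q = 2*pi*0.04*64*33.7/ln(0.096/0.078) = 2610.60 W

2610.60 W


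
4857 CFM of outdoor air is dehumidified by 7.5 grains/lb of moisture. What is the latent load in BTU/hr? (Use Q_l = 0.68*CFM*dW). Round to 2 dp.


Q = 0.68 * 4857 * 7.5 = 24770.70 BTU/hr

24770.70 BTU/hr


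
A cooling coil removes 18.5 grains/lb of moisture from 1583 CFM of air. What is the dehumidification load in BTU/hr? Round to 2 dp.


Q = 0.68 * 1583 * 18.5 = 19914.14 BTU/hr

19914.14 BTU/hr


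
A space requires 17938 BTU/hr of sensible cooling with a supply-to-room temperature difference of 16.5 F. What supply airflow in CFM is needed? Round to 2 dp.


CFM = 17938 / (1.08 * 16.5) = 1006.62

1006.62 CFM


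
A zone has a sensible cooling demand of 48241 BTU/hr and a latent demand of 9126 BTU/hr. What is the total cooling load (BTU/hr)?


Qt = 48241 + 9126 = 57367 BTU/hr

57367 BTU/hr


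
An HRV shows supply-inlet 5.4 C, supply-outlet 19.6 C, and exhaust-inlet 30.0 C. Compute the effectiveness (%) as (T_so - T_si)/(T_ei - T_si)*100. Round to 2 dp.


eff = (19.6-5.4)/(30.0-5.4)*100 = 57.72 %

57.72 %


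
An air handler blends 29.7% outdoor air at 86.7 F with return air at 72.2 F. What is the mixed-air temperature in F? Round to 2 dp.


T_mix = 72.2 + (29.7/100)*(86.7-72.2) = 76.51 F

76.51 F


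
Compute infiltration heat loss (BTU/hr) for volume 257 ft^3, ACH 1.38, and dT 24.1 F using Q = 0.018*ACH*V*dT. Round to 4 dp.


Q = 0.018 * 1.38 * 257 * 24.1 = 153.8515 BTU/hr

153.8515 BTU/hr


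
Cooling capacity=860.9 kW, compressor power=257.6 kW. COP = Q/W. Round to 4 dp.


COP = 860.9 / 257.6 = 3.3420

3.3420


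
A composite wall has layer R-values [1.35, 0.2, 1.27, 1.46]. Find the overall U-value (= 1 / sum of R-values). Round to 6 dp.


R_total = 1.35 + 0.2 + 1.27 + 1.46 = 4.28
U = 1/4.28 = 0.233645

0.233645


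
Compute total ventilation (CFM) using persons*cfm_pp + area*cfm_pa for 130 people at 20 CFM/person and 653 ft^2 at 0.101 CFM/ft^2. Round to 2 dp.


Total = 130*20 + 653*0.101 = 2665.95 CFM

2665.95 CFM


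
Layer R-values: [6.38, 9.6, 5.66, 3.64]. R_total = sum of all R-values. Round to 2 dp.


R_total = 6.38 + 9.6 + 5.66 + 3.64 = 25.28

25.28


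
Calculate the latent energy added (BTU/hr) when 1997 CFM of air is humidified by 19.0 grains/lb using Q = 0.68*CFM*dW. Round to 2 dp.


Q = 0.68 * 1997 * 19.0 = 25801.24 BTU/hr

25801.24 BTU/hr


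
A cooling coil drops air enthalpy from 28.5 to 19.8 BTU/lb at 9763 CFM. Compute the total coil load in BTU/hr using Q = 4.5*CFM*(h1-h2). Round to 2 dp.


Q = 4.5 * 9763 * (28.5 - 19.8) = 382221.45 BTU/hr

382221.45 BTU/hr


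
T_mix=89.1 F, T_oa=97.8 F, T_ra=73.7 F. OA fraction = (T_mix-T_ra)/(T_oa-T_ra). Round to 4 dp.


frac = (89.1 - 73.7) / (97.8 - 73.7) = 0.6390

0.6390


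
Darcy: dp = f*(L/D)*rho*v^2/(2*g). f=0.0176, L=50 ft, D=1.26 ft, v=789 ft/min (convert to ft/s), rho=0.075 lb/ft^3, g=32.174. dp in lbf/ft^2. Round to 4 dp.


v_fps = 789/60 = 13.15 ft/s
dp = 0.0176*(50/1.26)*0.075*13.15^2/(2*32.174) = 0.1408 lbf/ft^2

0.1408 lbf/ft^2


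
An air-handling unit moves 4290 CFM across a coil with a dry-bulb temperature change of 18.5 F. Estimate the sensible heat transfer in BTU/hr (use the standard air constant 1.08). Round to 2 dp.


Q = 1.08 * 4290 * 18.5 = 85714.20 BTU/hr

85714.20 BTU/hr


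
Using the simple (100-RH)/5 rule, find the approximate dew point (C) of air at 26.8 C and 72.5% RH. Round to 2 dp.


Td = 26.8 - (100-72.5)/5 = 21.30 C

21.30 C


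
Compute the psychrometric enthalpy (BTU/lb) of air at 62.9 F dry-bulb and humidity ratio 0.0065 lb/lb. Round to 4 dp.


h = 0.24*62.9 + 0.0065*(1061+0.444*62.9) = 22.1740 BTU/lb

22.1740 BTU/lb


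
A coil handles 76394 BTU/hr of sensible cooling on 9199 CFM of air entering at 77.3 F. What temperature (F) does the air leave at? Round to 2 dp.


dT = 76394/(1.08*9199) = 7.6894
T_leave = 77.3 - 7.6894 = 69.61 F

69.61 F


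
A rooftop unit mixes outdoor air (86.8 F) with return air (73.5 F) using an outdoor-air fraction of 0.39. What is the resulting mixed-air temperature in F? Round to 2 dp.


T_mix = 0.39*86.8 + 0.61*73.5 = 78.69 F

78.69 F


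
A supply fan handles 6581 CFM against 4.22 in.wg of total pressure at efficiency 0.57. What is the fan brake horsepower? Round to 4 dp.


BHP = 6581 * 4.22 / (6356 * 0.57) = 7.6656 hp

7.6656 hp


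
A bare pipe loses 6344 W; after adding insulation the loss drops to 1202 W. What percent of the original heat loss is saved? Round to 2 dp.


Savings = ((6344-1202)/6344)*100 = 81.05 %

81.05 %


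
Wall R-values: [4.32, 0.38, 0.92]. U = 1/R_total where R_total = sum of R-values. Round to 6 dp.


R_total = 4.32 + 0.38 + 0.92 = 5.62
U = 1/5.62 = 0.177936

0.177936


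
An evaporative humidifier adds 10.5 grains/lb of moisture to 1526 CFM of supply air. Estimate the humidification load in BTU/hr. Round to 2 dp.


Q = 0.68 * 1526 * 10.5 = 10895.64 BTU/hr

10895.64 BTU/hr


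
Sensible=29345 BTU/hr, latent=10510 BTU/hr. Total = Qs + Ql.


Qt = 29345 + 10510 = 39855 BTU/hr

39855 BTU/hr


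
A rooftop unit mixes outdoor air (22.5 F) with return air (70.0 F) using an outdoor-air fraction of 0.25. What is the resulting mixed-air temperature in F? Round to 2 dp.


T_mix = 0.25*22.5 + 0.75*70.0 = 58.13 F

58.13 F


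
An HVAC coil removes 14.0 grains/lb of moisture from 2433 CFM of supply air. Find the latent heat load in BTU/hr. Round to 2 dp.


Q = 0.68 * 2433 * 14.0 = 23162.16 BTU/hr

23162.16 BTU/hr


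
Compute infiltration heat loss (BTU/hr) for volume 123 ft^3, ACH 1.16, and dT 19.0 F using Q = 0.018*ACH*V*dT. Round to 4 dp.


Q = 0.018 * 1.16 * 123 * 19.0 = 48.7966 BTU/hr

48.7966 BTU/hr


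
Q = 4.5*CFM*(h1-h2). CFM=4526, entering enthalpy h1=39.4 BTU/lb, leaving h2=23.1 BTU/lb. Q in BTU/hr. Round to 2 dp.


Q = 4.5 * 4526 * (39.4 - 23.1) = 331982.10 BTU/hr

331982.10 BTU/hr


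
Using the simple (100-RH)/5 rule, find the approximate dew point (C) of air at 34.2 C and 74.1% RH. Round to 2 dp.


Td = 34.2 - (100-74.1)/5 = 29.02 C

29.02 C


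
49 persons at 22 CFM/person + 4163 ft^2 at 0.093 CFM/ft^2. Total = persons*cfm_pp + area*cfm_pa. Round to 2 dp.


Total = 49*22 + 4163*0.093 = 1465.16 CFM

1465.16 CFM


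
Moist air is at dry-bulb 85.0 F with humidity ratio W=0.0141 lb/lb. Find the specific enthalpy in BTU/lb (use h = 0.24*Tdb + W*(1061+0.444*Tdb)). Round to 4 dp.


h = 0.24*85.0 + 0.0141*(1061+0.444*85.0) = 35.8922 BTU/lb

35.8922 BTU/lb


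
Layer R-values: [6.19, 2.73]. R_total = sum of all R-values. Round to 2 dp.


R_total = 6.19 + 2.73 = 8.92

8.92


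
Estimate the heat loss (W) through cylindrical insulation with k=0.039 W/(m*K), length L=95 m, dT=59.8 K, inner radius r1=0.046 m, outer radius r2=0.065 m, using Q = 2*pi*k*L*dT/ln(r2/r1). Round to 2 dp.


Q = 2*pi*0.039*95*59.8/ln(0.065/0.046) = 4026.36 W

4026.36 W


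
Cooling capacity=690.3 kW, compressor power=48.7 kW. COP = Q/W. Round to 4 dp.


COP = 690.3 / 48.7 = 14.1745

14.1745


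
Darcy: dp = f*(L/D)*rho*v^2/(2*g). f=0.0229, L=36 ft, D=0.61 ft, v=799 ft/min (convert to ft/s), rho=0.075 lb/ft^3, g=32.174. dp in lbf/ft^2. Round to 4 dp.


v_fps = 799/60 = 13.3167 ft/s
dp = 0.0229*(36/0.61)*0.075*13.3167^2/(2*32.174) = 0.2793 lbf/ft^2

0.2793 lbf/ft^2


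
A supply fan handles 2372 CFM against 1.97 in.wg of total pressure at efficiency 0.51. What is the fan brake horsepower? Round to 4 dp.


BHP = 2372 * 1.97 / (6356 * 0.51) = 1.4415 hp

1.4415 hp


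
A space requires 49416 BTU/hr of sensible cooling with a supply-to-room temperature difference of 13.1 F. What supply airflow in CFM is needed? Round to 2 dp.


CFM = 49416 / (1.08 * 13.1) = 3492.79

3492.79 CFM


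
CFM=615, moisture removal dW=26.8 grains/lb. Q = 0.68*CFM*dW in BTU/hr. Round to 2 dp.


Q = 0.68 * 615 * 26.8 = 11207.76 BTU/hr

11207.76 BTU/hr


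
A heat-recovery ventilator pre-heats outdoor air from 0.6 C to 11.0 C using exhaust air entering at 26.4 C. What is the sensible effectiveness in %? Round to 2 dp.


eff = (11.0-0.6)/(26.4-0.6)*100 = 40.31 %

40.31 %


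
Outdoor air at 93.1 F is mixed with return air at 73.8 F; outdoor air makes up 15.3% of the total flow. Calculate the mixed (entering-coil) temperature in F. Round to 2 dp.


T_mix = 73.8 + (15.3/100)*(93.1-73.8) = 76.75 F

76.75 F


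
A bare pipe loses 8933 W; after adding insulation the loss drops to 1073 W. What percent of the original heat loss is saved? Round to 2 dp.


Savings = ((8933-1073)/8933)*100 = 87.99 %

87.99 %


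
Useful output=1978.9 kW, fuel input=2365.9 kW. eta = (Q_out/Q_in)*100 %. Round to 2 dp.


eta = (1978.9/2365.9)*100 = 83.64 %

83.64 %


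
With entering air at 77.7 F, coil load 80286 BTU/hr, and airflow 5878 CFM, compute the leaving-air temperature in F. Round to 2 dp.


dT = 80286/(1.08*5878) = 12.6470
T_leave = 77.7 - 12.6470 = 65.05 F

65.05 F


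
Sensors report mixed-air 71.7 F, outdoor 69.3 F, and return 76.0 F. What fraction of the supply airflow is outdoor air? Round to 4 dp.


frac = (71.7 - 76.0) / (69.3 - 76.0) = 0.6418

0.6418


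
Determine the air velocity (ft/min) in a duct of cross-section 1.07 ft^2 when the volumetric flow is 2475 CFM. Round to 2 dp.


V = 2475 / 1.07 = 2313.08 ft/min

2313.08 ft/min


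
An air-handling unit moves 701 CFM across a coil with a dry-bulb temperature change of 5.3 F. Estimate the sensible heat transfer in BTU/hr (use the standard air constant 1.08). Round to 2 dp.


Q = 1.08 * 701 * 5.3 = 4012.52 BTU/hr

4012.52 BTU/hr


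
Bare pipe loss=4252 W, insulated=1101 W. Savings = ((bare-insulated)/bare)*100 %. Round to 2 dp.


Savings = ((4252-1101)/4252)*100 = 74.11 %

74.11 %


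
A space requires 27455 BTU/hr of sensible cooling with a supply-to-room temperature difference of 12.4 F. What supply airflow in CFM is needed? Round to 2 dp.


CFM = 27455 / (1.08 * 12.4) = 2050.10

2050.10 CFM


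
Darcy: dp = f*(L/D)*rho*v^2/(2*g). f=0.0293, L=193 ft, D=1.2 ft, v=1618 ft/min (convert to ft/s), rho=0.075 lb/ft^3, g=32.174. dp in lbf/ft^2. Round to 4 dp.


v_fps = 1618/60 = 26.9667 ft/s
dp = 0.0293*(193/1.2)*0.075*26.9667^2/(2*32.174) = 3.9942 lbf/ft^2

3.9942 lbf/ft^2


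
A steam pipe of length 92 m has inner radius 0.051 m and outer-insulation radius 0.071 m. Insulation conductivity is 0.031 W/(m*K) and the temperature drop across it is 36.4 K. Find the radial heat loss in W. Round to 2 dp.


Q = 2*pi*0.031*92*36.4/ln(0.071/0.051) = 1971.49 W

1971.49 W


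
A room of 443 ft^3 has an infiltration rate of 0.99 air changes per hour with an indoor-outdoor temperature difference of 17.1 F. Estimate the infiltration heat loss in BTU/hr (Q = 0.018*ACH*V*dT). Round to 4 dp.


Q = 0.018 * 0.99 * 443 * 17.1 = 134.9918 BTU/hr

134.9918 BTU/hr


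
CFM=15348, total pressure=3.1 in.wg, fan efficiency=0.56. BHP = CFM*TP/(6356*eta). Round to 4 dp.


BHP = 15348 * 3.1 / (6356 * 0.56) = 13.3672 hp

13.3672 hp


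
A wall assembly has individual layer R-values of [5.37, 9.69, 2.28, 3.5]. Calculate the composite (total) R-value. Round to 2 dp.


R_total = 5.37 + 9.69 + 2.28 + 3.5 = 20.84

20.84


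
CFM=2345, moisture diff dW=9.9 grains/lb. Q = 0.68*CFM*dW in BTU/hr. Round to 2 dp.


Q = 0.68 * 2345 * 9.9 = 15786.54 BTU/hr

15786.54 BTU/hr


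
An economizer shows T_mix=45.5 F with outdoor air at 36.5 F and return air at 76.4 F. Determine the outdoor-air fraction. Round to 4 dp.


frac = (45.5 - 76.4) / (36.5 - 76.4) = 0.7744

0.7744


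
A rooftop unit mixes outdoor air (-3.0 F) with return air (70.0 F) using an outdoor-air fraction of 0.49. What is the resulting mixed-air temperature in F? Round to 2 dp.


T_mix = 0.49*(-3.0) + 0.51*70.0 = 34.23 F

34.23 F


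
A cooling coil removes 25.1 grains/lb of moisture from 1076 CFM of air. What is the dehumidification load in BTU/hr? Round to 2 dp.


Q = 0.68 * 1076 * 25.1 = 18365.17 BTU/hr

18365.17 BTU/hr


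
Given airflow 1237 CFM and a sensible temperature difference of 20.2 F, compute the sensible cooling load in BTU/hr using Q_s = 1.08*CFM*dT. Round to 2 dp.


Q = 1.08 * 1237 * 20.2 = 26986.39 BTU/hr

26986.39 BTU/hr


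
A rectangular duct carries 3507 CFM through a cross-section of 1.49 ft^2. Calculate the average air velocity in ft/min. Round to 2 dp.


V = 3507 / 1.49 = 2353.69 ft/min

2353.69 ft/min


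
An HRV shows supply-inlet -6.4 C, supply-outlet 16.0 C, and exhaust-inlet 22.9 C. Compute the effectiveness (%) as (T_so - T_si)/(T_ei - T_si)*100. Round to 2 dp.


eff = (16.0-(-6.4))/(22.9-(-6.4))*100 = 76.45 %

76.45 %


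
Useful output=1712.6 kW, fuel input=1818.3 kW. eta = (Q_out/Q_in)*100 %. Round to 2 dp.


eta = (1712.6/1818.3)*100 = 94.19 %

94.19 %


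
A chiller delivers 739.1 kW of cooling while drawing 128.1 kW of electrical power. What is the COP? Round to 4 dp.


COP = 739.1 / 128.1 = 5.7697

5.7697


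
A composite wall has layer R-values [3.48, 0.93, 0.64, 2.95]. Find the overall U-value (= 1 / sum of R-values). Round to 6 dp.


R_total = 3.48 + 0.93 + 0.64 + 2.95 = 8.00
U = 1/8.00 = 0.125000

0.125000


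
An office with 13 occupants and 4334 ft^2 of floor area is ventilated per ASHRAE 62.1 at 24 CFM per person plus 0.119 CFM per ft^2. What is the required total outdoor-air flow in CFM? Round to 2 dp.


Total = 13*24 + 4334*0.119 = 827.75 CFM

827.75 CFM


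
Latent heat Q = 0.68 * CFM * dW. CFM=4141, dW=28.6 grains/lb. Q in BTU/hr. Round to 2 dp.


Q = 0.68 * 4141 * 28.6 = 80534.17 BTU/hr

80534.17 BTU/hr


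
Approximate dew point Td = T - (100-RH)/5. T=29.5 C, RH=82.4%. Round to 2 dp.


Td = 29.5 - (100-82.4)/5 = 25.98 C

25.98 C


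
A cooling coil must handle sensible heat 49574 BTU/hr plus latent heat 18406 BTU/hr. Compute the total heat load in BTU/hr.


Qt = 49574 + 18406 = 67980 BTU/hr

67980 BTU/hr


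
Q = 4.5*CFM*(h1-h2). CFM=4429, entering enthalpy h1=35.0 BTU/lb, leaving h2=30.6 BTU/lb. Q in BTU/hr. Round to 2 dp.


Q = 4.5 * 4429 * (35.0 - 30.6) = 87694.20 BTU/hr

87694.20 BTU/hr


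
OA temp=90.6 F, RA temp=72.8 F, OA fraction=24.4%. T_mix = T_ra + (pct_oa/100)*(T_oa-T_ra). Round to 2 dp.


T_mix = 72.8 + (24.4/100)*(90.6-72.8) = 77.14 F

77.14 F


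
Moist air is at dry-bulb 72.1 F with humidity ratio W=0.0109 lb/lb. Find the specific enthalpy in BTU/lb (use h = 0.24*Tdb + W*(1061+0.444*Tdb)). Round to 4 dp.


h = 0.24*72.1 + 0.0109*(1061+0.444*72.1) = 29.2178 BTU/lb

29.2178 BTU/lb


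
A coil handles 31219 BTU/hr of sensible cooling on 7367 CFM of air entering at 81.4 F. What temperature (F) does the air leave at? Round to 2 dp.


dT = 31219/(1.08*7367) = 3.9238
T_leave = 81.4 - 3.9238 = 77.48 F

77.48 F


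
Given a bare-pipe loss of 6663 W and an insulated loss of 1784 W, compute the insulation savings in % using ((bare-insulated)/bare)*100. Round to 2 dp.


Savings = ((6663-1784)/6663)*100 = 73.23 %

73.23 %


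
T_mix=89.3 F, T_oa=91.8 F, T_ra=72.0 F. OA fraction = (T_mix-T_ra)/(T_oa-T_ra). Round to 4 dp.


frac = (89.3 - 72.0) / (91.8 - 72.0) = 0.8737

0.8737


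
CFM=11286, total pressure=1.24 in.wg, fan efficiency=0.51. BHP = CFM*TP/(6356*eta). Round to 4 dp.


BHP = 11286 * 1.24 / (6356 * 0.51) = 4.3173 hp

4.3173 hp


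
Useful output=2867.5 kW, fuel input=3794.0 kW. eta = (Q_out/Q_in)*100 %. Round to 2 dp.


eta = (2867.5/3794.0)*100 = 75.58 %

75.58 %


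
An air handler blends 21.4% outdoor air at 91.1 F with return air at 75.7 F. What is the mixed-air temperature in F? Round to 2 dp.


T_mix = 75.7 + (21.4/100)*(91.1-75.7) = 79.00 F

79.00 F


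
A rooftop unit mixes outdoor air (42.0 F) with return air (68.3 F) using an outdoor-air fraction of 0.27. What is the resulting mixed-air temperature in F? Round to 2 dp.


T_mix = 0.27*42.0 + 0.73*68.3 = 61.20 F

61.20 F


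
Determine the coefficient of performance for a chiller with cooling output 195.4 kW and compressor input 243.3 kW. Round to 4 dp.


COP = 195.4 / 243.3 = 0.8031

0.8031


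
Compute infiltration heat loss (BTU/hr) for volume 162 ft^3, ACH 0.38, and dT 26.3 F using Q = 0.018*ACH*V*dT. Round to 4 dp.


Q = 0.018 * 0.38 * 162 * 26.3 = 29.1425 BTU/hr

29.1425 BTU/hr


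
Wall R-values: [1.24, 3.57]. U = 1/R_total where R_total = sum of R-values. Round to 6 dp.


R_total = 1.24 + 3.57 = 4.81
U = 1/4.81 = 0.207900

0.207900


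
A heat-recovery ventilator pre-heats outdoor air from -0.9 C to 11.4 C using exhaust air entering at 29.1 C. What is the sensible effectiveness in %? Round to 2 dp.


eff = (11.4-(-0.9))/(29.1-(-0.9))*100 = 41.00 %

41.00 %


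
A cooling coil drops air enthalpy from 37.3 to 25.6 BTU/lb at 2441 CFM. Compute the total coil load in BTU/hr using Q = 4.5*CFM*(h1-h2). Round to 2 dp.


Q = 4.5 * 2441 * (37.3 - 25.6) = 128518.65 BTU/hr

128518.65 BTU/hr


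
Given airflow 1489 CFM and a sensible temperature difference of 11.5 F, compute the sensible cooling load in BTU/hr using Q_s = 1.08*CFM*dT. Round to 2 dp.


Q = 1.08 * 1489 * 11.5 = 18493.38 BTU/hr

18493.38 BTU/hr


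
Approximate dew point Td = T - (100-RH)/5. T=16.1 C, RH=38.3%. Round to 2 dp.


Td = 16.1 - (100-38.3)/5 = 3.76 C

3.76 C


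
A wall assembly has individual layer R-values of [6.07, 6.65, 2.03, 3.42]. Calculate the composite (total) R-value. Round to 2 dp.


R_total = 6.07 + 6.65 + 2.03 + 3.42 = 18.17

18.17


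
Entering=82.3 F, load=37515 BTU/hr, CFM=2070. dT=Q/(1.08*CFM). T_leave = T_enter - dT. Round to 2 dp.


dT = 37515/(1.08*2070) = 16.7807
T_leave = 82.3 - 16.7807 = 65.52 F

65.52 F


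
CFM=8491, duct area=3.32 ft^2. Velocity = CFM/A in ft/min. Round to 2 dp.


V = 8491 / 3.32 = 2557.53 ft/min

2557.53 ft/min


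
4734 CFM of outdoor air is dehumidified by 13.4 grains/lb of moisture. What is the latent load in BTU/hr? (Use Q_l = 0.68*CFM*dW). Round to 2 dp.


Q = 0.68 * 4734 * 13.4 = 43136.21 BTU/hr

43136.21 BTU/hr


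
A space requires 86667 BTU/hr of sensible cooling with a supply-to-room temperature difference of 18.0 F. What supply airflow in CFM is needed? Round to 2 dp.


CFM = 86667 / (1.08 * 18.0) = 4458.18

4458.18 CFM


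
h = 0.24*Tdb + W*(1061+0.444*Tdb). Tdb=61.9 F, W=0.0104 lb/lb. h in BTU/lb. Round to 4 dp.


h = 0.24*61.9 + 0.0104*(1061+0.444*61.9) = 26.1762 BTU/lb

26.1762 BTU/lb


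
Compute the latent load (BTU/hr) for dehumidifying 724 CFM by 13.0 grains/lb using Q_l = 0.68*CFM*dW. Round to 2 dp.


Q = 0.68 * 724 * 13.0 = 6400.16 BTU/hr

6400.16 BTU/hr


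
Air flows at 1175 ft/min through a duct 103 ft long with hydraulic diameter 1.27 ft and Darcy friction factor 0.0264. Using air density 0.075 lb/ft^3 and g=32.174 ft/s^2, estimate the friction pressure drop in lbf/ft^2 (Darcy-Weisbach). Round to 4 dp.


v_fps = 1175/60 = 19.5833 ft/s
dp = 0.0264*(103/1.27)*0.075*19.5833^2/(2*32.174) = 0.9571 lbf/ft^2

0.9571 lbf/ft^2


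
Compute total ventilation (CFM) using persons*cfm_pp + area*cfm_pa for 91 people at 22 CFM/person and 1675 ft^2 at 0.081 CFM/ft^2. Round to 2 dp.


Total = 91*22 + 1675*0.081 = 2137.68 CFM

2137.68 CFM


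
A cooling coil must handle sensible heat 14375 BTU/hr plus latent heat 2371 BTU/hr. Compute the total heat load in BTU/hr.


Qt = 14375 + 2371 = 16746 BTU/hr

16746 BTU/hr


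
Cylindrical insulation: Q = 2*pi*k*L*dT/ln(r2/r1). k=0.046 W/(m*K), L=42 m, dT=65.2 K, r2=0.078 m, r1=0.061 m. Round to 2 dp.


Q = 2*pi*0.046*42*65.2/ln(0.078/0.061) = 3219.52 W

3219.52 W


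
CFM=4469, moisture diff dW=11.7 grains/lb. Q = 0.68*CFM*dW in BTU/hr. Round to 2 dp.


Q = 0.68 * 4469 * 11.7 = 35555.36 BTU/hr

35555.36 BTU/hr


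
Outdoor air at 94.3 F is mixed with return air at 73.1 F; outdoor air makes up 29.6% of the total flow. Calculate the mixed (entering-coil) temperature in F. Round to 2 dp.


T_mix = 73.1 + (29.6/100)*(94.3-73.1) = 79.38 F

79.38 F


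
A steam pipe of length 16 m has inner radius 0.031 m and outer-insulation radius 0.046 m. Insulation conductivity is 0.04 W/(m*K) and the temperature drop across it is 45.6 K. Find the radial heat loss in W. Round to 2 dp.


Q = 2*pi*0.04*16*45.6/ln(0.046/0.031) = 464.63 W

464.63 W


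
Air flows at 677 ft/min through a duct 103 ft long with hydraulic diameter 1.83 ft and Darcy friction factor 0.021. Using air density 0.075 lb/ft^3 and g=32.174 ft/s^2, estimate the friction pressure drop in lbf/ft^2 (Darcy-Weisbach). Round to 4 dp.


v_fps = 677/60 = 11.2833 ft/s
dp = 0.021*(103/1.83)*0.075*11.2833^2/(2*32.174) = 0.1754 lbf/ft^2

0.1754 lbf/ft^2


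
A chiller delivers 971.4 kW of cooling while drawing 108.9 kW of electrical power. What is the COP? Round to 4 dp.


COP = 971.4 / 108.9 = 8.9201

8.9201


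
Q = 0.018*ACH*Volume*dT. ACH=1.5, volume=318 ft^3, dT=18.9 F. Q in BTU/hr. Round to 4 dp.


Q = 0.018 * 1.5 * 318 * 18.9 = 162.2754 BTU/hr

162.2754 BTU/hr


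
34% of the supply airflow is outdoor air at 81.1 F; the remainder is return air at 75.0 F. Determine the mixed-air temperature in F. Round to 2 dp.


T_mix = 0.34*81.1 + 0.66*75.0 = 77.07 F

77.07 F


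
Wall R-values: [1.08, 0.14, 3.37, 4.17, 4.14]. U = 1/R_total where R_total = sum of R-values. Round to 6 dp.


R_total = 1.08 + 0.14 + 3.37 + 4.17 + 4.14 = 12.90
U = 1/12.90 = 0.077519

0.077519


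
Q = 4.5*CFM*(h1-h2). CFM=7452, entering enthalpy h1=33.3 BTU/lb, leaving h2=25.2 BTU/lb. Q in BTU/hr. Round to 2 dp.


Q = 4.5 * 7452 * (33.3 - 25.2) = 271625.40 BTU/hr

271625.40 BTU/hr


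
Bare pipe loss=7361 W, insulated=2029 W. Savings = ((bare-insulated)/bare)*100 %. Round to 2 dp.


Savings = ((7361-2029)/7361)*100 = 72.44 %

72.44 %


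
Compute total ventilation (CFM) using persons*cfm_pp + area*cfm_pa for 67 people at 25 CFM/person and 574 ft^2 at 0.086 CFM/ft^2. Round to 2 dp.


Total = 67*25 + 574*0.086 = 1724.36 CFM

1724.36 CFM


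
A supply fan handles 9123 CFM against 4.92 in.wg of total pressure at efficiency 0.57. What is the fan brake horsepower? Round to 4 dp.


BHP = 9123 * 4.92 / (6356 * 0.57) = 12.3892 hp

12.3892 hp


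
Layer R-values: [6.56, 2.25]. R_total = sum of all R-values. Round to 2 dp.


R_total = 6.56 + 2.25 = 8.81

8.81


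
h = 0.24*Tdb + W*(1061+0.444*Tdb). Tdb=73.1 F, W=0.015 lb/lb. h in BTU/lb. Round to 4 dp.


h = 0.24*73.1 + 0.015*(1061+0.444*73.1) = 33.9458 BTU/lb

33.9458 BTU/lb


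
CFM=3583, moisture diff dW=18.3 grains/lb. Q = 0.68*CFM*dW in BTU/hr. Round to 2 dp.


Q = 0.68 * 3583 * 18.3 = 44586.85 BTU/hr

44586.85 BTU/hr


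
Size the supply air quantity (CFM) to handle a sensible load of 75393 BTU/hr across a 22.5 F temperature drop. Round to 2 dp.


CFM = 75393 / (1.08 * 22.5) = 3102.59

3102.59 CFM


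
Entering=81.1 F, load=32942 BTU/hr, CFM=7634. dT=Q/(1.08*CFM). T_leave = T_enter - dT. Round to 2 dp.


dT = 32942/(1.08*7634) = 3.9955
T_leave = 81.1 - 3.9955 = 77.10 F

77.10 F


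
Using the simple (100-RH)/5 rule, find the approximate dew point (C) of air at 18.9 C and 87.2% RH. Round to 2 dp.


Td = 18.9 - (100-87.2)/5 = 16.34 C

16.34 C


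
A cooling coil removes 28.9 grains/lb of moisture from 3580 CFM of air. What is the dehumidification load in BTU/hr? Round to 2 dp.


Q = 0.68 * 3580 * 28.9 = 70354.16 BTU/hr

70354.16 BTU/hr


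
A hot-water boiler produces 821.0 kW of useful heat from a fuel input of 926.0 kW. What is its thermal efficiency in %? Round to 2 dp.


eta = (821.0/926.0)*100 = 88.66 %

88.66 %


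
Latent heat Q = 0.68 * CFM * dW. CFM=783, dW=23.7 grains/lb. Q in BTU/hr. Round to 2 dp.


Q = 0.68 * 783 * 23.7 = 12618.83 BTU/hr

12618.83 BTU/hr


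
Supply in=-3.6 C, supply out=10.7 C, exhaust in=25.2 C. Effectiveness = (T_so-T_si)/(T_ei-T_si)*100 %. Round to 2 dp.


eff = (10.7-(-3.6))/(25.2-(-3.6))*100 = 49.65 %

49.65 %


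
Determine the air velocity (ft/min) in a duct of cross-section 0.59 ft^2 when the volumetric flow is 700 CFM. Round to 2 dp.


V = 700 / 0.59 = 1186.44 ft/min

1186.44 ft/min


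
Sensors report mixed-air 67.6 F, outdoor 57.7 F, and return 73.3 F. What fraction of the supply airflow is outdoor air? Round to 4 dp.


frac = (67.6 - 73.3) / (57.7 - 73.3) = 0.3654

0.3654


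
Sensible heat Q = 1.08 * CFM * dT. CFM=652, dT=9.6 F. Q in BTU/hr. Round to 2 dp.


Q = 1.08 * 652 * 9.6 = 6759.94 BTU/hr

6759.94 BTU/hr


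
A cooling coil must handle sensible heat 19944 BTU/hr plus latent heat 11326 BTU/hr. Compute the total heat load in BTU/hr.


Qt = 19944 + 11326 = 31270 BTU/hr

31270 BTU/hr
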